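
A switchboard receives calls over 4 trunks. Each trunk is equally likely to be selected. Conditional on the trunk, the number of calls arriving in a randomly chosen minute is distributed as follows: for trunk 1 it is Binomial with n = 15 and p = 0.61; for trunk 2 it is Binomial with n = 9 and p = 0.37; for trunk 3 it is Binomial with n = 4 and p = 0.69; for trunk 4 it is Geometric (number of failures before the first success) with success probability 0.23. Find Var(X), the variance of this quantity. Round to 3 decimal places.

Per component, 1: μ=9.15, E[X²]=87.291; 2: μ=3.33, E[X²]=13.1868; 3: μ=2.76, E[X²]=8.4732; 4: μ=3.34783, E[X²]=25.7637.
E[X] = 0.25·9.15 + 0.25·3.33 + 0.25·2.76 + 0.25·3.34783 = 4.64696.
E[X²] = 0.25·87.291 + 0.25·13.1868 + 0.25·8.4732 + 0.25·25.7637 = 33.6787.
Var(X) = E[X²] − (E[X])² = 33.6787 − 21.5942 = 12.0845.

12.084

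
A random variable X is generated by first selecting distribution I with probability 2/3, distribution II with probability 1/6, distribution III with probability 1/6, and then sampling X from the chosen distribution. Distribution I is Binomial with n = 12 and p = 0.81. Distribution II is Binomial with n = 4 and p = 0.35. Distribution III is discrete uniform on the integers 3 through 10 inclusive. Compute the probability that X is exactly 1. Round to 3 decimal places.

Conditional on each component, P(X = 1): I: 1.13229e-07; II: 0.384475; III: 0.
By total probability, P(X = 1) = 0.666667·1.13229e-07 + 0.166667·0.384475 + 0.166667·0 = 0.0640792.

0.064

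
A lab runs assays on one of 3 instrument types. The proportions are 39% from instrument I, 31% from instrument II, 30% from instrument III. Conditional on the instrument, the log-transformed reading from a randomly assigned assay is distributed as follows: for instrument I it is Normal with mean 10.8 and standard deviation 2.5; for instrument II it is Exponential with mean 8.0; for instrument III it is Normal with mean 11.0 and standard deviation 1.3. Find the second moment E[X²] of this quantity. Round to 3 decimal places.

For each component E[X²] = Var + (mean)², giving I: 122.89; II: 128; III: 122.69.
Overall E[X²] = 0.39·122.89 + 0.31·128 + 0.3·122.69 = 124.414.

124.414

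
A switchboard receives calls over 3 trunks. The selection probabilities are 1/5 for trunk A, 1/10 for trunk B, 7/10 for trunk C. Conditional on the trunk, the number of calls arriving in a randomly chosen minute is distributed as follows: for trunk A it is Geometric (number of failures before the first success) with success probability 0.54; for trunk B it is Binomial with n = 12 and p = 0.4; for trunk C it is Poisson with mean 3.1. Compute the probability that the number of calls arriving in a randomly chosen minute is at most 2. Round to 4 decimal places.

0.4697

Conditional on each trunk, P(X ≤ 2): A: 0.902664; B: 0.0834433; C: 0.401163.
By total probability, P(X ≤ 2) = 0.2·0.902664 + 0.1·0.0834433 + 0.7·0.401163 = 0.469691.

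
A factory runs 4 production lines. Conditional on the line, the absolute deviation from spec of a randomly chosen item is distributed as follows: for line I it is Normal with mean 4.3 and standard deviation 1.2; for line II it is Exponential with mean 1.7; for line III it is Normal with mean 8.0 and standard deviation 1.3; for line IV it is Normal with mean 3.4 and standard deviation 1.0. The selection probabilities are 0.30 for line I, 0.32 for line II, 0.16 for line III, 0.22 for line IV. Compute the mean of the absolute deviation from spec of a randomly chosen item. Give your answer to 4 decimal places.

3.8620

Component means — I: 4.3; II: 1.7; III: 8; IV: 3.4.
E[X] = 0.3·4.3 + 0.32·1.7 + 0.16·8 + 0.22·3.4 = 3.862.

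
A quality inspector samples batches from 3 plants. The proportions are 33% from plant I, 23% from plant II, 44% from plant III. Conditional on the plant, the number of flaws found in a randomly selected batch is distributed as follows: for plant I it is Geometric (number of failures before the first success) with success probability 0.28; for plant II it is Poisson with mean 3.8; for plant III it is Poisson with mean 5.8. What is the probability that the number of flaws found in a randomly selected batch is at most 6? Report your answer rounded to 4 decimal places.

Conditional on each plant, P(X ≤ 6): I: 0.899694; II: 0.909108; III: 0.638391.
By total probability, P(X ≤ 6) = 0.33·0.899694 + 0.23·0.909108 + 0.44·0.638391 = 0.786886.

0.7869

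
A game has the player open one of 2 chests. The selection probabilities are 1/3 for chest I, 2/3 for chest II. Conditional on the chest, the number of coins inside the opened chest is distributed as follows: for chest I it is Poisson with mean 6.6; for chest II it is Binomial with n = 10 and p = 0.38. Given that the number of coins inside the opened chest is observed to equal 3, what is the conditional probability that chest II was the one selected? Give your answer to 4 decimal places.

Likelihoods P(X=3 | ·): I: 0.0651834; II: 0.231886.
Posterior ∝ prior × likelihood. Numerator for II: 0.666667·0.231886 = 0.15459.
Normalizing constant: 0.333333·0.0651834 + 0.666667·0.231886 = 0.176318.
P(II | observation) = 0.15459 / 0.176318 = 0.876769.

0.8768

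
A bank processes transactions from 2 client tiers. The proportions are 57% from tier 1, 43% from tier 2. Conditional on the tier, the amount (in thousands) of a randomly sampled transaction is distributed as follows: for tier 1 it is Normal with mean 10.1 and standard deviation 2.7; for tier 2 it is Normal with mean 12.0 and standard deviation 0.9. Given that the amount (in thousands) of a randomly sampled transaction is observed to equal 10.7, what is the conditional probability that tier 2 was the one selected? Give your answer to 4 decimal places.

0.4497

Likelihoods f(10.7 | ·): 1: 0.144153; 2: 0.156173.
Posterior ∝ prior × likelihood. Numerator for 2: 0.43·0.156173 = 0.0671546.
Normalizing constant: 0.57·0.144153 + 0.43·0.156173 = 0.149322.
P(2 | observation) = 0.0671546 / 0.149322 = 0.449731.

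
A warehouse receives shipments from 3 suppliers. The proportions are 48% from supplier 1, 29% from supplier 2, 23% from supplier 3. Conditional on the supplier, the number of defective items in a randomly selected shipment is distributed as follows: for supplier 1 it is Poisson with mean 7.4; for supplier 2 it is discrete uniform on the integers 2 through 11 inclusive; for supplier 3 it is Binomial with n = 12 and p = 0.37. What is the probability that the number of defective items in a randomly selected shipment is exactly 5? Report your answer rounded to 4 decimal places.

Conditional on each supplier, P(X = 5): 1: 0.113031; 2: 0.1; 3: 0.21633.
By total probability, P(X = 5) = 0.48·0.113031 + 0.29·0.1 + 0.23·0.21633 = 0.133011.

0.1330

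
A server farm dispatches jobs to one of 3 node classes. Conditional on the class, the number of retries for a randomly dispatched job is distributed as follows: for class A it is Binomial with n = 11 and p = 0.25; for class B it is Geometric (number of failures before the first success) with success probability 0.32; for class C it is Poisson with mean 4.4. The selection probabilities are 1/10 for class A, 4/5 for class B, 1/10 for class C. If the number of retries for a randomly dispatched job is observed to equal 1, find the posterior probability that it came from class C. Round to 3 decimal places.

Likelihoods P(X=1 | ·): A: 0.154862; B: 0.2176; C: 0.0540203.
Posterior ∝ prior × likelihood. Numerator for C: 0.1·0.0540203 = 0.00540203.
Normalizing constant: 0.1·0.154862 + 0.8·0.2176 + 0.1·0.0540203 = 0.194968.
P(C | observation) = 0.00540203 / 0.194968 = 0.0277072.

0.028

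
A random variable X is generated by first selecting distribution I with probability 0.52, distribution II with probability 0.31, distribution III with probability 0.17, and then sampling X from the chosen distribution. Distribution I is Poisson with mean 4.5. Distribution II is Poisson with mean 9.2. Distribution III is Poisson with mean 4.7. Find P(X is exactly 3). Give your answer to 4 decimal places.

Conditional on each component, P(X = 3): I: 0.168718; II: 0.013113; III: 0.157383.
By total probability, P(X = 3) = 0.52·0.168718 + 0.31·0.013113 + 0.17·0.157383 = 0.118553.

0.1186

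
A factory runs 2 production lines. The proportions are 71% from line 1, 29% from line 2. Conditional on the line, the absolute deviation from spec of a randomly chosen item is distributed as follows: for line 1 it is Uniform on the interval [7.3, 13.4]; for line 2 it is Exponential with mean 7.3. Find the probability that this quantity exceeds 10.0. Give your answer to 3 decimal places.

Conditional on each line, P(X > 10.0): 1: 0.557377; 2: 0.254142.
By total probability, P(X > 10.0) = 0.71·0.557377 + 0.29·0.254142 = 0.469439.

0.469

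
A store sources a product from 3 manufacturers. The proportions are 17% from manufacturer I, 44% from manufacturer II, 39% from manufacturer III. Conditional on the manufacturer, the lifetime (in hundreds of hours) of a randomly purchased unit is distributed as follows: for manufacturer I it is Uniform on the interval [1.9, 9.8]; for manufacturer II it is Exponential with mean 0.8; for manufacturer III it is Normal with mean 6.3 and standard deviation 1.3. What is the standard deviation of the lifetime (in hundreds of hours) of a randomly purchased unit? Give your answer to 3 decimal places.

2.989

Per component, I: μ=5.85, E[X²]=39.4233; II: μ=0.8, E[X²]=1.28; III: μ=6.3, E[X²]=41.38.
E[X] = 0.17·5.85 + 0.44·0.8 + 0.39·6.3 = 3.8035.
E[X²] = 0.17·39.4233 + 0.44·1.28 + 0.39·41.38 = 23.4034.
Var(X) = E[X²] − (E[X])² = 23.4034 − 14.4666 = 8.93675.
SD(X) = √8.93675 = 2.98944.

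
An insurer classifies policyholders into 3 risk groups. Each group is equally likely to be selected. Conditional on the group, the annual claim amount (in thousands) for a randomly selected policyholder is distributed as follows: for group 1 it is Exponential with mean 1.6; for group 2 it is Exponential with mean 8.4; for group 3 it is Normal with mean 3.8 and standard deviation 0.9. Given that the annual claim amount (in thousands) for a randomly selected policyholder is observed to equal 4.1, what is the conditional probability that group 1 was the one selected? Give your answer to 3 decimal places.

Likelihoods f(4.1 | ·): 1: 0.0481948; 2: 0.0730708; 3: 0.419315.
Posterior ∝ prior × likelihood. Numerator for 1: 0.333333·0.0481948 = 0.0160649.
Normalizing constant: 0.333333·0.0481948 + 0.333333·0.0730708 + 0.333333·0.419315 = 0.180193.
P(1 | observation) = 0.0160649 / 0.180193 = 0.0891539.

0.089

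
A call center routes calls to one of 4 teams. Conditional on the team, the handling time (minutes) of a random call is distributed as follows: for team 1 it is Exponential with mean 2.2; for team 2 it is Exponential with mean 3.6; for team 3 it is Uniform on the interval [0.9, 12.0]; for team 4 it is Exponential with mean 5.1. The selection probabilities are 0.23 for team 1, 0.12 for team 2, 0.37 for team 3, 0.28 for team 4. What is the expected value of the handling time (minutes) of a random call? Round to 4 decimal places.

4.7525

Component means — 1: 2.2; 2: 3.6; 3: 6.45; 4: 5.1.
E[X] = 0.23·2.2 + 0.12·3.6 + 0.37·6.45 + 0.28·5.1 = 4.7525.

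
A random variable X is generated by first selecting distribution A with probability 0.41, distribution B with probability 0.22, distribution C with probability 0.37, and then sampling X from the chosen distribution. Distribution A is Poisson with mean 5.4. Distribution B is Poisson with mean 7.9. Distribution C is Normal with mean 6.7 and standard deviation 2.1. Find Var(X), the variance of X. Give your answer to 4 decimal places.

Per component, A: μ=5.4, E[X²]=34.56; B: μ=7.9, E[X²]=70.31; C: μ=6.7, E[X²]=49.3.
E[X] = 0.41·5.4 + 0.22·7.9 + 0.37·6.7 = 6.431.
E[X²] = 0.41·34.56 + 0.22·70.31 + 0.37·49.3 = 47.8788.
Var(X) = E[X²] − (E[X])² = 47.8788 − 41.3578 = 6.52104.

6.5210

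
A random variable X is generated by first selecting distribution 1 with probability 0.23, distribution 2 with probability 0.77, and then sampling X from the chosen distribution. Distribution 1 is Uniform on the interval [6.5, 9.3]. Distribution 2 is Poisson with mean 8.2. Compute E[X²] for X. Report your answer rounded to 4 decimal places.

72.5934

For each component E[X²] = Var + (mean)², giving 1: 63.0633; 2: 75.44.
Overall E[X²] = 0.23·63.0633 + 0.77·75.44 = 72.5934.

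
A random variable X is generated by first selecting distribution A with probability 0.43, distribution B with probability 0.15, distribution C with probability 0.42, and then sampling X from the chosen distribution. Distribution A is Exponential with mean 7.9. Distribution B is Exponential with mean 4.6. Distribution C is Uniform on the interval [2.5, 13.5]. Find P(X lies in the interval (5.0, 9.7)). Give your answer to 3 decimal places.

Conditional on each component, P(5.0 < X < 9.7): A: 0.238121; B: 0.215845; C: 0.427273.
By total probability, P(5.0 < X < 9.7) = 0.43·0.238121 + 0.15·0.215845 + 0.42·0.427273 = 0.314223.

0.314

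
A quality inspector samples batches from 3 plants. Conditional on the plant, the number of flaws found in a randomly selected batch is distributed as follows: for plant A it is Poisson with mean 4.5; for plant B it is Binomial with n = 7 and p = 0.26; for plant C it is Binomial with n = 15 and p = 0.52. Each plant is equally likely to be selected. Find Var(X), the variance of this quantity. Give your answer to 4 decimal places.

Per component, A: μ=4.5, E[X²]=24.75; B: μ=1.82, E[X²]=4.6592; C: μ=7.8, E[X²]=64.584.
E[X] = 0.333333·4.5 + 0.333333·1.82 + 0.333333·7.8 = 4.70667.
E[X²] = 0.333333·24.75 + 0.333333·4.6592 + 0.333333·64.584 = 31.3311.
Var(X) = E[X²] − (E[X])² = 31.3311 − 22.1527 = 9.17836.

9.1784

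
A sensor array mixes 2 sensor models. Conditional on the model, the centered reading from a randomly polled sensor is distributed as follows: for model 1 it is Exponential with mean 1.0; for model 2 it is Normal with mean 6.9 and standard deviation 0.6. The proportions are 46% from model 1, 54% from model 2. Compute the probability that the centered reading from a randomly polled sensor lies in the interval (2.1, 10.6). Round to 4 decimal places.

0.5963

Conditional on each model, P(2.1 < X < 10.6): 1: 0.122432; 2: 1.
By total probability, P(2.1 < X < 10.6) = 0.46·0.122432 + 0.54·1 = 0.596318.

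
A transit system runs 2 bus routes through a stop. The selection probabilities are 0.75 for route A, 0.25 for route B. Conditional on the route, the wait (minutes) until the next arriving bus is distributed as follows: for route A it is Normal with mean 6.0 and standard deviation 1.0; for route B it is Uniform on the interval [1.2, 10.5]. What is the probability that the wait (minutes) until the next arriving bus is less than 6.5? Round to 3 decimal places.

Conditional on each route, P(X < 6.5): A: 0.691462; B: 0.569892.
By total probability, P(X < 6.5) = 0.75·0.691462 + 0.25·0.569892 = 0.66107.

0.661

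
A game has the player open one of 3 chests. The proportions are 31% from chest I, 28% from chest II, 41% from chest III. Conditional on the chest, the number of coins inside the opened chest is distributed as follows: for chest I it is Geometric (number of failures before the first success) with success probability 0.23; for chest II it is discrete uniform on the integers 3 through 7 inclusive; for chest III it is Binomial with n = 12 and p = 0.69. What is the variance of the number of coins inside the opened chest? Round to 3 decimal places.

10.689

Per component, I: μ=3.34783, E[X²]=25.7637; II: μ=5, E[X²]=27; III: μ=8.28, E[X²]=71.1252.
E[X] = 0.31·3.34783 + 0.28·5 + 0.41·8.28 = 5.83263.
E[X²] = 0.31·25.7637 + 0.28·27 + 0.41·71.1252 = 44.7081.
Var(X) = E[X²] − (E[X])² = 44.7081 − 34.0195 = 10.6886.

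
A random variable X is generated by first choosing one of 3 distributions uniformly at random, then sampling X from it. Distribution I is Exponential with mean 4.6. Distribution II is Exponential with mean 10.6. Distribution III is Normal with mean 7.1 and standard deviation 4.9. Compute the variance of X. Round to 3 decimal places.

Per component, I: μ=4.6, E[X²]=42.32; II: μ=10.6, E[X²]=224.72; III: μ=7.1, E[X²]=74.42.
E[X] = 0.333333·4.6 + 0.333333·10.6 + 0.333333·7.1 = 7.43333.
E[X²] = 0.333333·42.32 + 0.333333·224.72 + 0.333333·74.42 = 113.82.
Var(X) = E[X²] − (E[X])² = 113.82 − 55.2544 = 58.5656.

58.566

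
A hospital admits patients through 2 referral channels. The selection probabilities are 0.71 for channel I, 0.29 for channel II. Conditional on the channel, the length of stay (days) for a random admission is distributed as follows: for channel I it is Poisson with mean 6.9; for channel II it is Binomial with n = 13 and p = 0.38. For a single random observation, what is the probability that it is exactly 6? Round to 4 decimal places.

0.1600

Conditional on each channel, P(X = 6): I: 0.151053; II: 0.181954.
By total probability, P(X = 6) = 0.71·0.151053 + 0.29·0.181954 = 0.160014.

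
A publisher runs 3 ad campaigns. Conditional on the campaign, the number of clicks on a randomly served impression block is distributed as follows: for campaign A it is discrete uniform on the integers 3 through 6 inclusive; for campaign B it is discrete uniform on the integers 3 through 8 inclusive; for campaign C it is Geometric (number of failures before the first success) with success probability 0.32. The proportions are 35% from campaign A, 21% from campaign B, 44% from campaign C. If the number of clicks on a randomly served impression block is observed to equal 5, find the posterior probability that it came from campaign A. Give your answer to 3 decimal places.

0.612

Likelihoods P(X=5 | ·): A: 0.25; B: 0.166667; C: 0.0465259.
Posterior ∝ prior × likelihood. Numerator for A: 0.35·0.25 = 0.0875.
Normalizing constant: 0.35·0.25 + 0.21·0.166667 + 0.44·0.0465259 = 0.142971.
P(A | observation) = 0.0875 / 0.142971 = 0.612011.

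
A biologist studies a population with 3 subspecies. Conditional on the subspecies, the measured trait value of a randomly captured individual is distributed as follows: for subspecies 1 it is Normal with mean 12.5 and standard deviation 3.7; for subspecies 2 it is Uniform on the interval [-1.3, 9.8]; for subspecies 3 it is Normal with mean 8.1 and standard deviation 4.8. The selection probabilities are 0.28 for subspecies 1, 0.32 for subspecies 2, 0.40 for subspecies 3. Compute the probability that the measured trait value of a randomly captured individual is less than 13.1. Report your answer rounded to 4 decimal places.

Conditional on each subspecies, P(X < 13.1): 1: 0.564411; 2: 1; 3: 0.851217.
By total probability, P(X < 13.1) = 0.28·0.564411 + 0.32·1 + 0.4·0.851217 = 0.818522.

0.8185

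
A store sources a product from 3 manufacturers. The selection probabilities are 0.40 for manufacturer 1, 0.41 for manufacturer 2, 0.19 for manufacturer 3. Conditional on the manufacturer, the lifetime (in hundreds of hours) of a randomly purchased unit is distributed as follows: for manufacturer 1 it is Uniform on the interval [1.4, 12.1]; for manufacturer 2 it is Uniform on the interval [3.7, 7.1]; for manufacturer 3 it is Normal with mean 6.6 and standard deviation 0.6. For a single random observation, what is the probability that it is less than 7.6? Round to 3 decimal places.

Conditional on each manufacturer, P(X < 7.6): 1: 0.579439; 2: 1; 3: 0.95221.
By total probability, P(X < 7.6) = 0.4·0.579439 + 0.41·1 + 0.19·0.95221 = 0.822696.

0.823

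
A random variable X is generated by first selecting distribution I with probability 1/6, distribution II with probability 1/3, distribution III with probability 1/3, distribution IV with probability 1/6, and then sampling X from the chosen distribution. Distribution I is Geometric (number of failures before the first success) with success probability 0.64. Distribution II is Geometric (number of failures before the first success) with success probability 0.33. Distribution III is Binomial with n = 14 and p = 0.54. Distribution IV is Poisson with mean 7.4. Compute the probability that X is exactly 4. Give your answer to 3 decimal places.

Conditional on each component, P(X = 4): I: 0.0107495; II: 0.0664987; III: 0.0361067; IV: 0.0763724.
By total probability, P(X = 4) = 0.166667·0.0107495 + 0.333333·0.0664987 + 0.333333·0.0361067 + 0.166667·0.0763724 = 0.0487221.

0.049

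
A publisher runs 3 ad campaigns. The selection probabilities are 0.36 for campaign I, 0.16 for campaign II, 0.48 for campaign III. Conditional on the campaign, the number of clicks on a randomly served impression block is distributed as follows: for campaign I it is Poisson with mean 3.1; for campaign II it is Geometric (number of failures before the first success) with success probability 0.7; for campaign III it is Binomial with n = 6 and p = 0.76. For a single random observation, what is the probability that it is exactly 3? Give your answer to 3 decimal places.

0.142

Conditional on each campaign, P(X = 3): I: 0.223677; II: 0.0189; III: 0.121368.
By total probability, P(X = 3) = 0.36·0.223677 + 0.16·0.0189 + 0.48·0.121368 = 0.141804.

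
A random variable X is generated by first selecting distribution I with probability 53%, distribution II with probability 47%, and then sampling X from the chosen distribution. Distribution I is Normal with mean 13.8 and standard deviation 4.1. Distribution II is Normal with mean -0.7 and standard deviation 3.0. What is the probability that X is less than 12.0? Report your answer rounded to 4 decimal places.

0.6451

Conditional on each component, P(X < 12.0): I: 0.330322; II: 0.999988.
By total probability, P(X < 12.0) = 0.53·0.330322 + 0.47·0.999988 = 0.645065.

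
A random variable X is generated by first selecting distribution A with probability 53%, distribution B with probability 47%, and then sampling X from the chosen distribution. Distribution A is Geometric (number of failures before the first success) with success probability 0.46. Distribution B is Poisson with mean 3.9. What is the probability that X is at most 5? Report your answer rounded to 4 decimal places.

0.8931

Conditional on each component, P(X ≤ 5): A: 0.975205; B: 0.800558.
By total probability, P(X ≤ 5) = 0.53·0.975205 + 0.47·0.800558 = 0.893121.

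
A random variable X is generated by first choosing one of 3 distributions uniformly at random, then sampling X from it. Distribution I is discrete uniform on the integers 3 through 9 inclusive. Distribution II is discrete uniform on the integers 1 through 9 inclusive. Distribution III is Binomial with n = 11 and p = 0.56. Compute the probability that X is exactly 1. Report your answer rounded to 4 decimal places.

0.0376

Conditional on each component, P(X = 1): I: 0; II: 0.111111; III: 0.00167536.
By total probability, P(X = 1) = 0.333333·0 + 0.333333·0.111111 + 0.333333·0.00167536 = 0.0375955.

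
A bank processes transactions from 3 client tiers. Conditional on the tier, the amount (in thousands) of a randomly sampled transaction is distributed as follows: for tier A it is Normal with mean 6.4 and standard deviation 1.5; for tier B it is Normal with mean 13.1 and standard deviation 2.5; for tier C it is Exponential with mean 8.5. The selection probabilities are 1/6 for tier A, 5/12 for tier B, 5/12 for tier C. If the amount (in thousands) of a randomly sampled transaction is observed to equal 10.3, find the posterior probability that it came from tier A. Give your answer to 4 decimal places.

0.0292

Likelihoods f(10.3 | ·): A: 0.00905531; B: 0.0852277; C: 0.0350202.
Posterior ∝ prior × likelihood. Numerator for A: 0.166667·0.00905531 = 0.00150922.
Normalizing constant: 0.166667·0.00905531 + 0.416667·0.0852277 + 0.416667·0.0350202 = 0.0516125.
P(A | observation) = 0.00150922 / 0.0516125 = 0.0292414.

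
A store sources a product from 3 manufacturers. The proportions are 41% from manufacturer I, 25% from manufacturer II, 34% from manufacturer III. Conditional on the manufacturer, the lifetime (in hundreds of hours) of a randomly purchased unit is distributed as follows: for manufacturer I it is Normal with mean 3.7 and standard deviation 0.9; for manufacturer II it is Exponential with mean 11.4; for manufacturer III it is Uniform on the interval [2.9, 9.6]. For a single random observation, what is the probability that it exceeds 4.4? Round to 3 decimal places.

Conditional on each manufacturer, P(X > 4.4): I: 0.21835; II: 0.679794; III: 0.776119.
By total probability, P(X > 4.4) = 0.41·0.21835 + 0.25·0.679794 + 0.34·0.776119 = 0.523353.

0.523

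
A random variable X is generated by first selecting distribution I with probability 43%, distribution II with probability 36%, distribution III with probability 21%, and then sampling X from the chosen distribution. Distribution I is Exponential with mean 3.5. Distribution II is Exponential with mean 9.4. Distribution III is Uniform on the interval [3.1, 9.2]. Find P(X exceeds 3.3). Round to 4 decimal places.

0.6240

Conditional on each component, P(X > 3.3): I: 0.389513; II: 0.703939; III: 0.967213.
By total probability, P(X > 3.3) = 0.43·0.389513 + 0.36·0.703939 + 0.21·0.967213 = 0.624023.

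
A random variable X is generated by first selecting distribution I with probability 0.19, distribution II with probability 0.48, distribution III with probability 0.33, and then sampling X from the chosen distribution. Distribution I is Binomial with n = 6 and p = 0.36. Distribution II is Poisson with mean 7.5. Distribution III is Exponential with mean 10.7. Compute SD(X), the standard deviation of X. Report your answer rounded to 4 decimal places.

Per component, I: μ=2.16, E[X²]=6.048; II: μ=7.5, E[X²]=63.75; III: μ=10.7, E[X²]=228.98.
E[X] = 0.19·2.16 + 0.48·7.5 + 0.33·10.7 = 7.5414.
E[X²] = 0.19·6.048 + 0.48·63.75 + 0.33·228.98 = 107.313.
Var(X) = E[X²] − (E[X])² = 107.313 − 56.8727 = 50.4398.
SD(X) = √50.4398 = 7.1021.

7.1021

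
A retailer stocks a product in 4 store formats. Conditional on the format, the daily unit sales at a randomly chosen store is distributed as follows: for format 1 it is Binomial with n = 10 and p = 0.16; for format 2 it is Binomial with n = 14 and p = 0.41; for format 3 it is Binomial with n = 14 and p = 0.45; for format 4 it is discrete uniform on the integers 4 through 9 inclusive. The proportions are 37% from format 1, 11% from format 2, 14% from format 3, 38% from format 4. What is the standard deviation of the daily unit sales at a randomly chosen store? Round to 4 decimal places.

Per component, 1: μ=1.6, E[X²]=3.904; 2: μ=5.74, E[X²]=36.3342; 3: μ=6.3, E[X²]=43.155; 4: μ=6.5, E[X²]=45.1667.
E[X] = 0.37·1.6 + 0.11·5.74 + 0.14·6.3 + 0.38·6.5 = 4.5754.
E[X²] = 0.37·3.904 + 0.11·36.3342 + 0.14·43.155 + 0.38·45.1667 = 28.6463.
Var(X) = E[X²] − (E[X])² = 28.6463 − 20.9343 = 7.71199.
SD(X) = √7.71199 = 2.77705.

2.7770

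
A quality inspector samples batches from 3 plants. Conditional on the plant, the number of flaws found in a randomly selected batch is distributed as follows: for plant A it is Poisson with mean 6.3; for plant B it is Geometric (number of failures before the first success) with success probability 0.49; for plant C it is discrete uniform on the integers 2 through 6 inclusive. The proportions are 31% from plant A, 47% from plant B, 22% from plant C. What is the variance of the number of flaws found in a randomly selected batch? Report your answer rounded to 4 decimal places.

Per component, A: μ=6.3, E[X²]=45.99; B: μ=1.04082, E[X²]=3.20741; C: μ=4, E[X²]=18.
E[X] = 0.31·6.3 + 0.47·1.04082 + 0.22·4 = 3.32218.
E[X²] = 0.31·45.99 + 0.47·3.20741 + 0.22·18 = 19.7244.
Var(X) = E[X²] − (E[X])² = 19.7244 − 11.0369 = 8.68748.

8.6875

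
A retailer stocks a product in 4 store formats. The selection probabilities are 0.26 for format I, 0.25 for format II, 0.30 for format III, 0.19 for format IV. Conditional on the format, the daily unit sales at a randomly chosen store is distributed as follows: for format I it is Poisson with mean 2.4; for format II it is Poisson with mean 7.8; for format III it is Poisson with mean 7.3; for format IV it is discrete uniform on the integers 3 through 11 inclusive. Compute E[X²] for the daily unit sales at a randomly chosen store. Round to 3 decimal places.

48.035

For each component E[X²] = Var + (mean)², giving I: 8.16; II: 68.64; III: 60.59; IV: 55.6667.
Overall E[X²] = 0.26·8.16 + 0.25·68.64 + 0.3·60.59 + 0.19·55.6667 = 48.0353.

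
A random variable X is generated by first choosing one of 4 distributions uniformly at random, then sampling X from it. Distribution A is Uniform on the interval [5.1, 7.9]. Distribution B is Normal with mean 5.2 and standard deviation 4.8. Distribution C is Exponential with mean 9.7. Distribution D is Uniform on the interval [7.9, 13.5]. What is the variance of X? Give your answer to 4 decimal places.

35.1660

Per component, A: μ=6.5, E[X²]=42.9033; B: μ=5.2, E[X²]=50.08; C: μ=9.7, E[X²]=188.18; D: μ=10.7, E[X²]=117.103.
E[X] = 0.25·6.5 + 0.25·5.2 + 0.25·9.7 + 0.25·10.7 = 8.025.
E[X²] = 0.25·42.9033 + 0.25·50.08 + 0.25·188.18 + 0.25·117.103 = 99.5667.
Var(X) = E[X²] − (E[X])² = 99.5667 − 64.4006 = 35.166.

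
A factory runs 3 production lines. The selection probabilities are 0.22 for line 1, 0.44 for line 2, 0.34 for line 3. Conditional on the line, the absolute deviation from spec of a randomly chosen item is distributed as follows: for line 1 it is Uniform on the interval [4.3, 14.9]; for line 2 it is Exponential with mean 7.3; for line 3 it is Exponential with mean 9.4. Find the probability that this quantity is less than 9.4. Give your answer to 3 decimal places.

0.639

Conditional on each line, P(X < 9.4): 1: 0.481132; 2: 0.724087; 3: 0.632121.
By total probability, P(X < 9.4) = 0.22·0.481132 + 0.44·0.724087 + 0.34·0.632121 = 0.639369.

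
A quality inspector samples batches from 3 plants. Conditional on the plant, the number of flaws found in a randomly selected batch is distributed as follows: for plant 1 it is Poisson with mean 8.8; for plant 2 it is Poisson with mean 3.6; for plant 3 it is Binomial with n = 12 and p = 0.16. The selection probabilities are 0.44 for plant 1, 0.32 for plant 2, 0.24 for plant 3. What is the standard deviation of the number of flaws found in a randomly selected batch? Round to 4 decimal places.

3.7992

Per component, 1: μ=8.8, E[X²]=86.24; 2: μ=3.6, E[X²]=16.56; 3: μ=1.92, E[X²]=5.2992.
E[X] = 0.44·8.8 + 0.32·3.6 + 0.24·1.92 = 5.4848.
E[X²] = 0.44·86.24 + 0.32·16.56 + 0.24·5.2992 = 44.5166.
Var(X) = E[X²] − (E[X])² = 44.5166 − 30.083 = 14.4336.
SD(X) = √14.4336 = 3.79915.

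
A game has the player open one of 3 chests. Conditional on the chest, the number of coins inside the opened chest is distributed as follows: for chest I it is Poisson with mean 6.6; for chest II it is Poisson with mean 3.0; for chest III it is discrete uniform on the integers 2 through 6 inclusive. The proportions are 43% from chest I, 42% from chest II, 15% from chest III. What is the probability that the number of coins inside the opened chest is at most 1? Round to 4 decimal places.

Conditional on each chest, P(X ≤ 1): I: 0.0103388; II: 0.199148; III: 0.
By total probability, P(X ≤ 1) = 0.43·0.0103388 + 0.42·0.199148 + 0.15·0 = 0.088088.

0.0881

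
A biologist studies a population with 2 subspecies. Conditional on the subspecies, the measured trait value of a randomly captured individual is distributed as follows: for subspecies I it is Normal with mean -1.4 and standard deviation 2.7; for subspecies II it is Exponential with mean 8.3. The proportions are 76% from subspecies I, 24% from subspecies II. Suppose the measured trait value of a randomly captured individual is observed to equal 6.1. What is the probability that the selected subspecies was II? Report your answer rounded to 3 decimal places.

0.854

Likelihoods f(6.1 | ·): I: 0.00311909; II: 0.0577752.
Posterior ∝ prior × likelihood. Numerator for II: 0.24·0.0577752 = 0.0138661.
Normalizing constant: 0.76·0.00311909 + 0.24·0.0577752 = 0.0162366.
P(II | observation) = 0.0138661 / 0.0162366 = 0.854002.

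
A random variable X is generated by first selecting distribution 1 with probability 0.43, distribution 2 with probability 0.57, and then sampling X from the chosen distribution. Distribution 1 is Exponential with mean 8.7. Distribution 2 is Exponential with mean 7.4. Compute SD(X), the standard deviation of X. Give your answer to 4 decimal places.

8.0109

Per component, 1: μ=8.7, E[X²]=151.38; 2: μ=7.4, E[X²]=109.52.
E[X] = 0.43·8.7 + 0.57·7.4 = 7.959.
E[X²] = 0.43·151.38 + 0.57·109.52 = 127.52.
Var(X) = E[X²] − (E[X])² = 127.52 − 63.3457 = 64.1741.
SD(X) = √64.1741 = 8.01088.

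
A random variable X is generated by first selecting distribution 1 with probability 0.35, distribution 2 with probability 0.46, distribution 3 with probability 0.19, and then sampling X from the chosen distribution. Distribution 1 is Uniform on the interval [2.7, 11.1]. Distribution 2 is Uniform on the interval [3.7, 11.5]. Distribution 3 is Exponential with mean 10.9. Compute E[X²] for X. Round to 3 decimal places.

For each component E[X²] = Var + (mean)², giving 1: 53.49; 2: 62.83; 3: 237.62.
Overall E[X²] = 0.35·53.49 + 0.46·62.83 + 0.19·237.62 = 92.7711.

92.771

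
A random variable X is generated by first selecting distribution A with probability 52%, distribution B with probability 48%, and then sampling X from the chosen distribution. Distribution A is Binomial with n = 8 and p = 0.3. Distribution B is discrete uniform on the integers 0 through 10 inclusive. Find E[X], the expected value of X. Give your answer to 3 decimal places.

Component means — A: 2.4; B: 5.
E[X] = 0.52·2.4 + 0.48·5 = 3.648.

3.648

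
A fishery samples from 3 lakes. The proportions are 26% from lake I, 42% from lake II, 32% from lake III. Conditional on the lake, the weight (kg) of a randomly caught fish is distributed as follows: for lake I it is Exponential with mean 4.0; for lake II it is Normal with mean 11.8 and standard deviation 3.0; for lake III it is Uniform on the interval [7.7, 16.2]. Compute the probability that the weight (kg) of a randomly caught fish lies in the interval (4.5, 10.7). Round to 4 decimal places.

Conditional on each lake, P(4.5 < X < 10.7): I: 0.255746; II: 0.349454; III: 0.352941.
By total probability, P(4.5 < X < 10.7) = 0.26·0.255746 + 0.42·0.349454 + 0.32·0.352941 = 0.326206.

0.3262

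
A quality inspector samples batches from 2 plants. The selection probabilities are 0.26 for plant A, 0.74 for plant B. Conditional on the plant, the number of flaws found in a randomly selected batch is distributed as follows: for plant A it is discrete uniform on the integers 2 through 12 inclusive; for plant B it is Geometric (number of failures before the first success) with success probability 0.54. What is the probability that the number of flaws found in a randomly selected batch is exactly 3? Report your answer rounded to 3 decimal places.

0.063

Conditional on each plant, P(X = 3): A: 0.0909091; B: 0.0525614.
By total probability, P(X = 3) = 0.26·0.0909091 + 0.74·0.0525614 = 0.0625318.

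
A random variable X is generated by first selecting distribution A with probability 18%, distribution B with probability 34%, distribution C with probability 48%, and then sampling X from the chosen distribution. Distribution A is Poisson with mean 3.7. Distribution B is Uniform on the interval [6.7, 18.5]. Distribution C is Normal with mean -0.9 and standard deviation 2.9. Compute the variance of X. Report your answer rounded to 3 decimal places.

Per component, A: μ=3.7, E[X²]=17.39; B: μ=12.6, E[X²]=170.363; C: μ=-0.9, E[X²]=9.22.
E[X] = 0.18·3.7 + 0.34·12.6 + 0.48·-0.9 = 4.518.
E[X²] = 0.18·17.39 + 0.34·170.363 + 0.48·9.22 = 65.4793.
Var(X) = E[X²] − (E[X])² = 65.4793 − 20.4123 = 45.067.

45.067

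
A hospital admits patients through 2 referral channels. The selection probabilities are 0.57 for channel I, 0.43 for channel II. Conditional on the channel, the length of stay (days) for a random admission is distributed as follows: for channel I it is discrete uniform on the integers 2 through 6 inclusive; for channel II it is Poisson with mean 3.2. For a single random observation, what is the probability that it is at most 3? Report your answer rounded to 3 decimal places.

0.487

Conditional on each channel, P(X ≤ 3): I: 0.4; II: 0.60252.
By total probability, P(X ≤ 3) = 0.57·0.4 + 0.43·0.60252 = 0.487083.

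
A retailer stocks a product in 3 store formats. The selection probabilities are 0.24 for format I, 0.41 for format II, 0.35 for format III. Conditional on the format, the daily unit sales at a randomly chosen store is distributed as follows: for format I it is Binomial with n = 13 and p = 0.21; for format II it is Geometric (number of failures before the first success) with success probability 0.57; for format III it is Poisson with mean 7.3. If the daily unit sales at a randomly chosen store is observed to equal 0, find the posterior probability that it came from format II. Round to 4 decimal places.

Likelihoods P(X=0 | ·): I: 0.0466823; II: 0.57; III: 0.000675539.
Posterior ∝ prior × likelihood. Numerator for II: 0.41·0.57 = 0.2337.
Normalizing constant: 0.24·0.0466823 + 0.41·0.57 + 0.35·0.000675539 = 0.24514.
P(II | observation) = 0.2337 / 0.24514 = 0.953332.

0.9533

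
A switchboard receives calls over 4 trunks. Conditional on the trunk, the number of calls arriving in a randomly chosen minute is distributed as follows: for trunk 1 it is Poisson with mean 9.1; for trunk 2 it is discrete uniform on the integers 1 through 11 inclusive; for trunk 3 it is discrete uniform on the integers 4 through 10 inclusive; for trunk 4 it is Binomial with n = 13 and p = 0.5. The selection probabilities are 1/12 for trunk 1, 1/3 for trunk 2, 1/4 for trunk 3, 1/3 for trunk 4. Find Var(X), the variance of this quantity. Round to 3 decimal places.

Per component, 1: μ=9.1, E[X²]=91.91; 2: μ=6, E[X²]=46; 3: μ=7, E[X²]=53; 4: μ=6.5, E[X²]=45.5.
E[X] = 0.0833333·9.1 + 0.333333·6 + 0.25·7 + 0.333333·6.5 = 6.675.
E[X²] = 0.0833333·91.91 + 0.333333·46 + 0.25·53 + 0.333333·45.5 = 51.4092.
Var(X) = E[X²] − (E[X])² = 51.4092 − 44.5556 = 6.85354.

6.854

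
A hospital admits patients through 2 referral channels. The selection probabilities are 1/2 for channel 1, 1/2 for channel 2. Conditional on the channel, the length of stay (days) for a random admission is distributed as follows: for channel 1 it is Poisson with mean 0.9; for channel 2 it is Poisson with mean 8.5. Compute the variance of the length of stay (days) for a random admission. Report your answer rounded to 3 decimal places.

Per component, 1: μ=0.9, E[X²]=1.71; 2: μ=8.5, E[X²]=80.75.
E[X] = 0.5·0.9 + 0.5·8.5 = 4.7.
E[X²] = 0.5·1.71 + 0.5·80.75 = 41.23.
Var(X) = E[X²] − (E[X])² = 41.23 − 22.09 = 19.14.

19.140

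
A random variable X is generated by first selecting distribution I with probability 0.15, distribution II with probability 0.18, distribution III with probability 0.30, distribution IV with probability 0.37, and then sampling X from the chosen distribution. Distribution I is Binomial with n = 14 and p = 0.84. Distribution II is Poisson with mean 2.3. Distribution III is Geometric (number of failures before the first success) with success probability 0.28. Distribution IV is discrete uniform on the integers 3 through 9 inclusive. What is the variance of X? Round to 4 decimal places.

15.2089

Per component, I: μ=11.76, E[X²]=140.179; II: μ=2.3, E[X²]=7.59; III: μ=2.57143, E[X²]=15.7959; IV: μ=6, E[X²]=40.
E[X] = 0.15·11.76 + 0.18·2.3 + 0.3·2.57143 + 0.37·6 = 5.16943.
E[X²] = 0.15·140.179 + 0.18·7.59 + 0.3·15.7959 + 0.37·40 = 41.9319.
Var(X) = E[X²] − (E[X])² = 41.9319 − 26.723 = 15.2089.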